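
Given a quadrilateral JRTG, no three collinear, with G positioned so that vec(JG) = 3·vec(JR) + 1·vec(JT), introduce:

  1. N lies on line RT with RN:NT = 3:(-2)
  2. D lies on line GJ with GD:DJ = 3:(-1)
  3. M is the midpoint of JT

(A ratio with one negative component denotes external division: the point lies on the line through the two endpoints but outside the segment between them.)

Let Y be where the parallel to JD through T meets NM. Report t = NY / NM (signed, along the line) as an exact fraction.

Assign J = (0, 0), R = (1, 0), T = (0, 1), G = (3, 1) — the answer is frame-independent, so this choice is without loss of generality.
1. N lies on line RT with RN:NT = 3:(-2) ⇒ N = (-2, 3)
2. D lies on line GJ with GD:DJ = 3:(-1) ⇒ D = (-3/2, -1/2)
3. M is the midpoint of JT ⇒ M = (0, 1/2)
through T parallel to JD: direction (-3/2, -1/2); meets NM at Y = (-6/19, 17/19)
Y = N + t·(M−N) with t = 16/19

t = 16/19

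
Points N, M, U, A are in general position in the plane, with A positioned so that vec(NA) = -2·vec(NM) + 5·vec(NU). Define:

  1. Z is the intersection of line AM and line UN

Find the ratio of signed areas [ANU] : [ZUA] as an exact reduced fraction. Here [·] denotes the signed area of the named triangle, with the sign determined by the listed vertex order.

Assign N = (0, 0), M = (1, 0), U = (0, 1), A = (-2, 5) — the answer is frame-independent, so this choice is without loss of generality.
1. Z is the intersection of line AM and line UN ⇒ Z = (0, 5/3)
2·[ANU] = 2, 2·[ZUA] = -4/3
[ANU]:[ZUA] = 2:-4/3 = -3/2

[ANU]:[ZUA] = -3/2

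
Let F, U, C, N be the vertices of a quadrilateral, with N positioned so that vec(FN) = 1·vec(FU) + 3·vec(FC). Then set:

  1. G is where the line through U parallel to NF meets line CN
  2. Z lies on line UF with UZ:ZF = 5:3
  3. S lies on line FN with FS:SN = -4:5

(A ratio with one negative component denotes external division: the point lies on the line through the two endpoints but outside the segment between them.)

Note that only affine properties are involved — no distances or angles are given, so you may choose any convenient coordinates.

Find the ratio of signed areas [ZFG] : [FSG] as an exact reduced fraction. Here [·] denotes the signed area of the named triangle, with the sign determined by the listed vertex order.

[ZFG]:[FSG] = -9/32

Choose coordinates F = (0, 0), U = (1, 0), C = (0, 1), N = (1, 3).
1. G is where the line through U parallel to NF meets line CN ⇒ G = (4, 9)
2. Z lies on line UF with UZ:ZF = 5:3 ⇒ Z = (3/8, 0)
3. S lies on line FN with FS:SN = -4:5 ⇒ S = (-4, -12)
2·[ZFG] = -27/8, 2·[FSG] = 12
[ZFG]:[FSG] = -27/8:12 = -9/32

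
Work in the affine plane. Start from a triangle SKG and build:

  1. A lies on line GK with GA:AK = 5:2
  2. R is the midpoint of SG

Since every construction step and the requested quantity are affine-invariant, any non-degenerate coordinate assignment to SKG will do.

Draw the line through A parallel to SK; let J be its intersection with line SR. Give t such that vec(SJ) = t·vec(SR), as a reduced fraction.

t = 4/7

Work in coordinates with S = (0, 0), K = (1, 0), G = (0, 1).
1. A lies on line GK with GA:AK = 5:2 ⇒ A = (5/7, 2/7)
2. R is the midpoint of SG ⇒ R = (0, 1/2)
through A parallel to SK: direction (1, 0); meets SR at J = (0, 2/7)
J = S + t·(R−S) with t = 4/7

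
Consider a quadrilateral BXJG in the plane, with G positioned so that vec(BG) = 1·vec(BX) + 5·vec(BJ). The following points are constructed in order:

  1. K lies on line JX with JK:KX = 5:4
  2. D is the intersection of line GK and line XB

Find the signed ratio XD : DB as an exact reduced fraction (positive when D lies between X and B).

Assign B = (0, 0), X = (1, 0), J = (0, 1), G = (1, 5) — the answer is frame-independent, so this choice is without loss of generality.
1. K lies on line JX with JK:KX = 5:4 ⇒ K = (5/9, 4/9)
2. D is the intersection of line GK and line XB ⇒ D = (21/41, 0)
D = X + t·(B−X) with t = 20/41, so XD:DB = t:(1−t) = 20/41:21/41

XD:DB = 20/21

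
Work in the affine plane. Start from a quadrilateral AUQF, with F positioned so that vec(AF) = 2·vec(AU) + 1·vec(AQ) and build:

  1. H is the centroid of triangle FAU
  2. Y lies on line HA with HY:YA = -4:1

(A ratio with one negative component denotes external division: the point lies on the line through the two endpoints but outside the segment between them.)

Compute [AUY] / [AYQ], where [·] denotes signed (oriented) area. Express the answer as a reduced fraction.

Work in coordinates with A = (0, 0), U = (1, 0), Q = (0, 1), F = (2, 1).
1. H is the centroid of triangle FAU ⇒ H = (1, 1/3)
2. Y lies on line HA with HY:YA = -4:1 ⇒ Y = (-1/3, -1/9)
2·[AUY] = -1/9, 2·[AYQ] = -1/3
[AUY]:[AYQ] = -1/9:-1/3 = 1/3

[AUY]:[AYQ] = 1/3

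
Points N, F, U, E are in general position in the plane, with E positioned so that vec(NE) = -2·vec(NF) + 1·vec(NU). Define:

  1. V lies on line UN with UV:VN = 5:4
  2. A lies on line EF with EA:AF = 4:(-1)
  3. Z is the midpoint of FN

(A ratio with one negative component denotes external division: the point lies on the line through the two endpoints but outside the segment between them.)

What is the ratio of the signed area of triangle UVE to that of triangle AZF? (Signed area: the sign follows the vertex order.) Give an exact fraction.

Work in coordinates with N = (0, 0), F = (1, 0), U = (0, 1), E = (-2, 1).
1. V lies on line UN with UV:VN = 5:4 ⇒ V = (0, 4/9)
2. A lies on line EF with EA:AF = 4:(-1) ⇒ A = (2, -1/3)
3. Z is the midpoint of FN ⇒ Z = (1/2, 0)
2·[UVE] = -10/9, 2·[AZF] = -1/6
[UVE]:[AZF] = -10/9:-1/6 = 20/3

[UVE]:[AZF] = 20/3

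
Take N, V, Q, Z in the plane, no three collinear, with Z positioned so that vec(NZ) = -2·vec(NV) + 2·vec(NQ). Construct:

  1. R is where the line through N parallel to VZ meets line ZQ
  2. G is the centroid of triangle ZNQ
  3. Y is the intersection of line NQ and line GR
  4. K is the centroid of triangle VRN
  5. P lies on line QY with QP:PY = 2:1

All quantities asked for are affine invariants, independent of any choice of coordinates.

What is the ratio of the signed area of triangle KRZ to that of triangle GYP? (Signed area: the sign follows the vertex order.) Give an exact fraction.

Set N = (0, 0), V = (1, 0), Q = (0, 1), Z = (-2, 2); any affine frame gives the same invariant.
1. R is where the line through N parallel to VZ meets line ZQ ⇒ R = (-6, 4)
2. G is the centroid of triangle ZNQ ⇒ G = (-2/3, 1)
3. Y is the intersection of line NQ and line GR ⇒ Y = (0, 5/8)
4. K is the centroid of triangle VRN ⇒ K = (-5/3, 4/3)
5. P lies on line QY with QP:PY = 2:1 ⇒ P = (0, 3/4)
2·[KRZ] = -2, 2·[GYP] = 1/12
[KRZ]:[GYP] = -2:1/12 = -24

[KRZ]:[GYP] = -24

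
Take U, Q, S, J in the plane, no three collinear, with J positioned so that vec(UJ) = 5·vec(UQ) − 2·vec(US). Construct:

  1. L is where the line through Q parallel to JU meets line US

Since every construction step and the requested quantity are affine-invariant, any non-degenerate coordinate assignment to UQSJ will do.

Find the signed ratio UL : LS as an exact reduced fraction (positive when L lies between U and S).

Choose coordinates U = (0, 0), Q = (1, 0), S = (0, 1), J = (5, -2).
1. L is where the line through Q parallel to JU meets line US ⇒ L = (0, 2/5)
L = U + t·(S−U) with t = 2/5, so UL:LS = t:(1−t) = 2/5:3/5

UL:LS = 2/3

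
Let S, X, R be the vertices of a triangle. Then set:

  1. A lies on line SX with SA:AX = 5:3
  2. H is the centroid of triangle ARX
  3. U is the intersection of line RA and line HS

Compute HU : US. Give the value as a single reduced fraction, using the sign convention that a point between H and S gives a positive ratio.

HU:US = 1/5

Assign S = (0, 0), X = (1, 0), R = (0, 1) — the answer is frame-independent, so this choice is without loss of generality.
1. A lies on line SX with SA:AX = 5:3 ⇒ A = (5/8, 0)
2. H is the centroid of triangle ARX ⇒ H = (13/24, 1/3)
3. U is the intersection of line RA and line HS ⇒ U = (65/144, 5/18)
U = H + t·(S−H) with t = 1/6, so HU:US = t:(1−t) = 1/6:5/6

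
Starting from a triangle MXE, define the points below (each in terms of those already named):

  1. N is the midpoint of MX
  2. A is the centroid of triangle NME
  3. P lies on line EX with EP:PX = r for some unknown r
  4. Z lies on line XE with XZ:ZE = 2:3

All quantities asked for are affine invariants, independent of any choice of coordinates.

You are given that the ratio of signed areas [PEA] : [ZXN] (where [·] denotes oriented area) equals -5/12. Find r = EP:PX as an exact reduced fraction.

Choose coordinates M = (0, 0), X = (1, 0), E = (0, 1).
1. N is the midpoint of MX ⇒ N = (1/2, 0)
2. A is the centroid of triangle NME ⇒ A = (1/6, 1/3)
3. With EP:PX = r, write λ = r/(r+1) so P = E + λ·(X−E); P is affine-linear in λ
4. Z lies on line XE with XZ:ZE = 2:3 ⇒ Z = (3/5, 2/5)
Every point depending on P is an affine combination of P and λ-independent points, so each such coordinate is linear in λ; the λ² term in each signed area is a multiple of (X−E)×(X−E) = 0, so 2·[PEA] and 2·[ZXN] are each linear in λ. Evaluating at λ=0 and λ=1:
  2·[PEA] = 1/2·λ,   2·[ZXN] = -1/5
So [PEA]:[ZXN] = (1/2·λ) / (-1/5). Setting this equal to -5/12:
  1/2·λ = -5/12·(-1/5)  ⇒  λ = 1/6
Then r = λ/(1−λ) = (1/6)/(5/6) = 1/5. Check: with r = 1/5, P = (1/6, 5/6) and [PEA]:[ZXN] = -5/12 as required.

r = 1/5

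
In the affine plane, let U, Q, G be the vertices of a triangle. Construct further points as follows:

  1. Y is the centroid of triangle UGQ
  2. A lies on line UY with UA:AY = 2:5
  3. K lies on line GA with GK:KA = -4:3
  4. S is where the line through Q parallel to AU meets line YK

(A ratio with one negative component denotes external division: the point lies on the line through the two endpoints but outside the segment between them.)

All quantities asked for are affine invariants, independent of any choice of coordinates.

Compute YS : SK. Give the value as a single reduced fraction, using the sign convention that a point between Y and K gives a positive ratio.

Work in coordinates with U = (0, 0), Q = (1, 0), G = (0, 1).
1. Y is the centroid of triangle UGQ ⇒ Y = (1/3, 1/3)
2. A lies on line UY with UA:AY = 2:5 ⇒ A = (2/21, 2/21)
3. K lies on line GA with GK:KA = -4:3 ⇒ K = (8/21, -55/21)
4. S is where the line through Q parallel to AU meets line YK ⇒ S = (22/63, -41/63)
S = Y + t·(K−Y) with t = 1/3, so YS:SK = t:(1−t) = 1/3:2/3

YS:SK = 1/2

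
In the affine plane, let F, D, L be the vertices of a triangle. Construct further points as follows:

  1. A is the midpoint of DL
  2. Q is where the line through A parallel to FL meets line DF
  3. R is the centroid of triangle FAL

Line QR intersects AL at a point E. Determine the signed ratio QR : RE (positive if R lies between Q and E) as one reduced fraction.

Assign F = (0, 0), D = (1, 0), L = (0, 1) — the answer is frame-independent, so this choice is without loss of generality.
1. A is the midpoint of DL ⇒ A = (1/2, 1/2)
2. Q is where the line through A parallel to FL meets line DF ⇒ Q = (1/2, 0)
3. R is the centroid of triangle FAL ⇒ R = (1/6, 1/2)
line QR meets AL at E = (-1/2, 3/2)
R = Q + t·(E−Q) with t = 1/3, so QR:RE = 1/3:2/3

QR:RE = 1/2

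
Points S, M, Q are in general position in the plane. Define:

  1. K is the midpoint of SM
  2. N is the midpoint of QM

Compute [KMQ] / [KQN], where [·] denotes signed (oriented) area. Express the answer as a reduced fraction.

Work in coordinates with S = (0, 0), M = (1, 0), Q = (0, 1).
1. K is the midpoint of SM ⇒ K = (1/2, 0)
2. N is the midpoint of QM ⇒ N = (1/2, 1/2)
2·[KMQ] = 1/2, 2·[KQN] = -1/4
[KMQ]:[KQN] = 1/2:-1/4 = -2

[KMQ]:[KQN] = -2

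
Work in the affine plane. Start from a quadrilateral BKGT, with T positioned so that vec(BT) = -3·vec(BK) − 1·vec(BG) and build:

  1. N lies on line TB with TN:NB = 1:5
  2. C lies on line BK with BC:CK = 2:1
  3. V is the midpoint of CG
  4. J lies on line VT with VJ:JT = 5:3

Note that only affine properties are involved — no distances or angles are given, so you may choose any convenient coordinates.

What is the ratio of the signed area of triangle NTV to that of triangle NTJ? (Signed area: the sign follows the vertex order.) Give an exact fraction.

[NTV]:[NTJ] = 8/3

Assign B = (0, 0), K = (1, 0), G = (0, 1), T = (-3, -1) — the answer is frame-independent, so this choice is without loss of generality.
1. N lies on line TB with TN:NB = 1:5 ⇒ N = (-5/2, -5/6)
2. C lies on line BK with BC:CK = 2:1 ⇒ C = (2/3, 0)
3. V is the midpoint of CG ⇒ V = (1/3, 1/2)
4. J lies on line VT with VJ:JT = 5:3 ⇒ J = (-7/4, -7/16)
2·[NTV] = -7/36, 2·[NTJ] = -7/96
[NTV]:[NTJ] = -7/36:-7/96 = 8/3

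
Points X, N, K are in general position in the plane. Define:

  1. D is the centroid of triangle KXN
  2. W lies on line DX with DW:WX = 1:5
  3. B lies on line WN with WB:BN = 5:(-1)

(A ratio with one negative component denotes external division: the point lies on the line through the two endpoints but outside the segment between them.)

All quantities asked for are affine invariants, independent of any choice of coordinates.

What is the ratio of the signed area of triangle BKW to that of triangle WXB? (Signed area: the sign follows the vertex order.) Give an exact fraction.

[BKW]:[WXB] = 8/5

Choose coordinates X = (0, 0), N = (1, 0), K = (0, 1).
1. D is the centroid of triangle KXN ⇒ D = (1/3, 1/3)
2. W lies on line DX with DW:WX = 1:5 ⇒ W = (5/18, 5/18)
3. B lies on line WN with WB:BN = 5:(-1) ⇒ B = (85/72, -5/72)
2·[BKW] = 5/9, 2·[WXB] = 25/72
[BKW]:[WXB] = 5/9:25/72 = 8/5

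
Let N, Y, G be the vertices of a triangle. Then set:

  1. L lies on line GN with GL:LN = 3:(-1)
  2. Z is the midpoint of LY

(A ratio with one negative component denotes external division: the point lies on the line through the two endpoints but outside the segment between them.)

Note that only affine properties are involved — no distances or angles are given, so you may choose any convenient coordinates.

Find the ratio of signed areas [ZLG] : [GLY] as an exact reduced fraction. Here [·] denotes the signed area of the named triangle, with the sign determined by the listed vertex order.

Set N = (0, 0), Y = (1, 0), G = (0, 1); any affine frame gives the same invariant.
1. L lies on line GN with GL:LN = 3:(-1) ⇒ L = (0, -1/2)
2. Z is the midpoint of LY ⇒ Z = (1/2, -1/4)
2·[ZLG] = -3/4, 2·[GLY] = 3/2
[ZLG]:[GLY] = -3/4:3/2 = -1/2

[ZLG]:[GLY] = -1/2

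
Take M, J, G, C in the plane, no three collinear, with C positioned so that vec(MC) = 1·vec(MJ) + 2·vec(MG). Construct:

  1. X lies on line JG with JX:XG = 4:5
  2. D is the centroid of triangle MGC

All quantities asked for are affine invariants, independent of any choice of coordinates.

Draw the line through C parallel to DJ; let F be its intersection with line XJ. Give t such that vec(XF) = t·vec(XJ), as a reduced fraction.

t = 10

Set M = (0, 0), J = (1, 0), G = (0, 1), C = (1, 2); any affine frame gives the same invariant.
1. X lies on line JG with JX:XG = 4:5 ⇒ X = (5/9, 4/9)
2. D is the centroid of triangle MGC ⇒ D = (1/3, 1)
through C parallel to DJ: direction (2/3, -1); meets XJ at F = (5, -4)
F = X + t·(J−X) with t = 10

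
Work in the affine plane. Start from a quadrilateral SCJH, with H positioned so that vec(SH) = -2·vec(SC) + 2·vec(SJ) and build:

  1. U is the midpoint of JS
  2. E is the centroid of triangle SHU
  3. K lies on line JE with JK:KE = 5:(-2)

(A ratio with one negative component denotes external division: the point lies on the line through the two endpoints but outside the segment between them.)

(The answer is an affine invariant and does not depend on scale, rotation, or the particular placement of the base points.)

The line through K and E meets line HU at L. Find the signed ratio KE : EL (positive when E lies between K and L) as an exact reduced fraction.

Set S = (0, 0), C = (1, 0), J = (0, 1), H = (-2, 2); any affine frame gives the same invariant.
1. U is the midpoint of JS ⇒ U = (0, 1/2)
2. E is the centroid of triangle SHU ⇒ E = (-2/3, 5/6)
3. K lies on line JE with JK:KE = 5:(-2) ⇒ K = (-10/9, 13/18)
line KE meets HU at L = (-1/2, 7/8)
E = K + t·(L−K) with t = 8/11, so KE:EL = 8/11:3/11

KE:EL = 8/3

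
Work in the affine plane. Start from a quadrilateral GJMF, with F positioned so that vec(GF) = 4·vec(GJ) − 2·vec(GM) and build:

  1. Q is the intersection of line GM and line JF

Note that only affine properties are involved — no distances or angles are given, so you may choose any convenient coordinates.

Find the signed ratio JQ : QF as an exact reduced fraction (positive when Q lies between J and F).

Set G = (0, 0), J = (1, 0), M = (0, 1), F = (4, -2); any affine frame gives the same invariant.
1. Q is the intersection of line GM and line JF ⇒ Q = (0, 2/3)
Q = J + t·(F−J) with t = -1/3, so JQ:QF = t:(1−t) = -1/3:4/3

JQ:QF = -1/4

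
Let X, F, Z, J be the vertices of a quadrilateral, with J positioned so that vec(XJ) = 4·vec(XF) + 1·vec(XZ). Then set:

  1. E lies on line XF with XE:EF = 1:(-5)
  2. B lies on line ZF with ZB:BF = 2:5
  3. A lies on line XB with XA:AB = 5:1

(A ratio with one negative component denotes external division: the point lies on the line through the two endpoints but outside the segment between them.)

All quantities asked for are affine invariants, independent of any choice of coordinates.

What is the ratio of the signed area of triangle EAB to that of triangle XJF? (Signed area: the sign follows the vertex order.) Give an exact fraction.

[EAB]:[XJF] = -5/168

Set X = (0, 0), F = (1, 0), Z = (0, 1), J = (4, 1); any affine frame gives the same invariant.
1. E lies on line XF with XE:EF = 1:(-5) ⇒ E = (-1/4, 0)
2. B lies on line ZF with ZB:BF = 2:5 ⇒ B = (2/7, 5/7)
3. A lies on line XB with XA:AB = 5:1 ⇒ A = (5/21, 25/42)
2·[EAB] = 5/168, 2·[XJF] = -1
[EAB]:[XJF] = 5/168:-1 = -5/168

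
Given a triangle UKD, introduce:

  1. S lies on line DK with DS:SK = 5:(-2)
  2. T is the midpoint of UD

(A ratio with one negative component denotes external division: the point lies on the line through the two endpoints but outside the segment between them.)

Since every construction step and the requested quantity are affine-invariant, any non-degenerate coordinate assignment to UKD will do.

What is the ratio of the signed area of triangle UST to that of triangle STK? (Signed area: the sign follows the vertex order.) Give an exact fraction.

Choose coordinates U = (0, 0), K = (1, 0), D = (0, 1).
1. S lies on line DK with DS:SK = 5:(-2) ⇒ S = (5/3, -2/3)
2. T is the midpoint of UD ⇒ T = (0, 1/2)
2·[UST] = 5/6, 2·[STK] = -1/3
[UST]:[STK] = 5/6:-1/3 = -5/2

[UST]:[STK] = -5/2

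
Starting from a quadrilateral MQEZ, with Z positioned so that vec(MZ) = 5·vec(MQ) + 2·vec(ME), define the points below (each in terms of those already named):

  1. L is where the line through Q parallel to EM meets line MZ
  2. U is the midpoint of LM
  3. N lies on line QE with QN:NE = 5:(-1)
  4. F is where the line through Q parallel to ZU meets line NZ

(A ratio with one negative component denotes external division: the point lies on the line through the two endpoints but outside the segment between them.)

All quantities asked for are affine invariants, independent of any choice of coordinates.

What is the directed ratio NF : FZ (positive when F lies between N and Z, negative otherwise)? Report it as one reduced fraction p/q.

Assign M = (0, 0), Q = (1, 0), E = (0, 1), Z = (5, 2) — the answer is frame-independent, so this choice is without loss of generality.
1. L is where the line through Q parallel to EM meets line MZ ⇒ L = (1, 2/5)
2. U is the midpoint of LM ⇒ U = (1/2, 1/5)
3. N lies on line QE with QN:NE = 5:(-1) ⇒ N = (-1/4, 5/4)
4. F is where the line through Q parallel to ZU meets line NZ ⇒ F = (59/9, 20/9)
F = N + t·(Z−N) with t = 35/27, so NF:FZ = t:(1−t) = 35/27:-8/27

NF:FZ = -35/8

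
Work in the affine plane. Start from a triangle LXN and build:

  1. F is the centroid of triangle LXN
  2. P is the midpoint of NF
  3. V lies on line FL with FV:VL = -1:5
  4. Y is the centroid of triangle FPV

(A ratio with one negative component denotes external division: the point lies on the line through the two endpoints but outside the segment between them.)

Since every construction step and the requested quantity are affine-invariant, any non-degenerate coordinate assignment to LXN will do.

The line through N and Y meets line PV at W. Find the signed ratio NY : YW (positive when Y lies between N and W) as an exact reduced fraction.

NY:YW = -4

Assign L = (0, 0), X = (1, 0), N = (0, 1) — the answer is frame-independent, so this choice is without loss of generality.
1. F is the centroid of triangle LXN ⇒ F = (1/3, 1/3)
2. P is the midpoint of NF ⇒ P = (1/6, 2/3)
3. V lies on line FL with FV:VL = -1:5 ⇒ V = (5/12, 5/12)
4. Y is the centroid of triangle FPV ⇒ Y = (11/36, 17/36)
line NY meets PV at W = (11/48, 29/48)
Y = N + t·(W−N) with t = 4/3, so NY:YW = 4/3:-1/3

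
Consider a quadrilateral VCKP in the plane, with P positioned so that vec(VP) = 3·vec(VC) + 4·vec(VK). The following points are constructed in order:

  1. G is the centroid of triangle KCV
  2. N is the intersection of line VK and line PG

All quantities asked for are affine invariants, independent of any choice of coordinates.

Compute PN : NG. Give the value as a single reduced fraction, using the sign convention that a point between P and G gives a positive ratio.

Work in coordinates with V = (0, 0), C = (1, 0), K = (0, 1), P = (3, 4).
1. G is the centroid of triangle KCV ⇒ G = (1/3, 1/3)
2. N is the intersection of line VK and line PG ⇒ N = (0, -1/8)
N = P + t·(G−P) with t = 9/8, so PN:NG = t:(1−t) = 9/8:-1/8

PN:NG = -9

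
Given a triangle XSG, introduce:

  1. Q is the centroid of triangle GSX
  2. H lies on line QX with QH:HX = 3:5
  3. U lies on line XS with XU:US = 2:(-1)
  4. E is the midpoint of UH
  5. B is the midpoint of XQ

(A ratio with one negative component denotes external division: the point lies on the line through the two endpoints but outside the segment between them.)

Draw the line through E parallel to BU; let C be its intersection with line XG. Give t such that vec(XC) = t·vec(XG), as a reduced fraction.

t = 9/44

Assign X = (0, 0), S = (1, 0), G = (0, 1) — the answer is frame-independent, so this choice is without loss of generality.
1. Q is the centroid of triangle GSX ⇒ Q = (1/3, 1/3)
2. H lies on line QX with QH:HX = 3:5 ⇒ H = (5/24, 5/24)
3. U lies on line XS with XU:US = 2:(-1) ⇒ U = (2, 0)
4. E is the midpoint of UH ⇒ E = (53/48, 5/48)
5. B is the midpoint of XQ ⇒ B = (1/6, 1/6)
through E parallel to BU: direction (11/6, -1/6); meets XG at C = (0, 9/44)
C = X + t·(G−X) with t = 9/44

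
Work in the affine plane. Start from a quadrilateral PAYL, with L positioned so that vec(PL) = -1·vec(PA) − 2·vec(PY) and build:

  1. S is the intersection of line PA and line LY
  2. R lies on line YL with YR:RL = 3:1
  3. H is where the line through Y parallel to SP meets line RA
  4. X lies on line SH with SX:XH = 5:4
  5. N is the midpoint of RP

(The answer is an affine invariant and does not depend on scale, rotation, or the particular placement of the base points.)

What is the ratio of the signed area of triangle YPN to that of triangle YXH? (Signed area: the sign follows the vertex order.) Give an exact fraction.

[YPN]:[YXH] = -45/128

Assign P = (0, 0), A = (1, 0), Y = (0, 1), L = (-1, -2) — the answer is frame-independent, so this choice is without loss of generality.
1. S is the intersection of line PA and line LY ⇒ S = (-1/3, 0)
2. R lies on line YL with YR:RL = 3:1 ⇒ R = (-3/4, -5/4)
3. H is where the line through Y parallel to SP meets line RA ⇒ H = (12/5, 1)
4. X lies on line SH with SX:XH = 5:4 ⇒ X = (32/27, 5/9)
5. N is the midpoint of RP ⇒ N = (-3/8, -5/8)
2·[YPN] = -3/8, 2·[YXH] = 16/15
[YPN]:[YXH] = -3/8:16/15 = -45/128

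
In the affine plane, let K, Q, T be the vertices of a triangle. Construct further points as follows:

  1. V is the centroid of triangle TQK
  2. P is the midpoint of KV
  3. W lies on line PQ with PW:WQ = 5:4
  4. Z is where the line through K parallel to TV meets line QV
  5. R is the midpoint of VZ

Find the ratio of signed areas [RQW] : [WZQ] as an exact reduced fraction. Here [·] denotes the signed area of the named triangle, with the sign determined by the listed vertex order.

[RQW]:[WZQ] = 3/4

Work in coordinates with K = (0, 0), Q = (1, 0), T = (0, 1).
1. V is the centroid of triangle TQK ⇒ V = (1/3, 1/3)
2. P is the midpoint of KV ⇒ P = (1/6, 1/6)
3. W lies on line PQ with PW:WQ = 5:4 ⇒ W = (17/27, 2/27)
4. Z is where the line through K parallel to TV meets line QV ⇒ Z = (-1/3, 2/3)
5. R is the midpoint of VZ ⇒ R = (0, 1/2)
2·[RQW] = -1/9, 2·[WZQ] = -4/27
[RQW]:[WZQ] = -1/9:-4/27 = 3/4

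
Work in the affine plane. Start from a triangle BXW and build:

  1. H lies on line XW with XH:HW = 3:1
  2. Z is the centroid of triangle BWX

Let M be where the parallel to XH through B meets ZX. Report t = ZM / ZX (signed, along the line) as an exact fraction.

Choose coordinates B = (0, 0), X = (1, 0), W = (0, 1).
1. H lies on line XW with XH:HW = 3:1 ⇒ H = (1/4, 3/4)
2. Z is the centroid of triangle BWX ⇒ Z = (1/3, 1/3)
through B parallel to XH: direction (-3/4, 3/4); meets ZX at M = (-1, 1)
M = Z + t·(X−Z) with t = -2

t = -2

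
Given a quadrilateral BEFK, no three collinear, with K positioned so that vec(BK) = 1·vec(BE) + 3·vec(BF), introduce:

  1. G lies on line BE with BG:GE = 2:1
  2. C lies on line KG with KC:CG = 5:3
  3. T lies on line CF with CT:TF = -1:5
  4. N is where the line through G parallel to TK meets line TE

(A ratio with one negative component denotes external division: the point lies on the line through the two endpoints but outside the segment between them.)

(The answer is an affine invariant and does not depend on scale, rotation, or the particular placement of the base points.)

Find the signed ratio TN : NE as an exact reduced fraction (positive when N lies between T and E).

TN:NE = -56/59

Choose coordinates B = (0, 0), E = (1, 0), F = (0, 1), K = (1, 3).
1. G lies on line BE with BG:GE = 2:1 ⇒ G = (2/3, 0)
2. C lies on line KG with KC:CG = 5:3 ⇒ C = (19/24, 9/8)
3. T lies on line CF with CT:TF = -1:5 ⇒ T = (95/96, 37/32)
4. N is where the line through G parallel to TK meets line TE ⇒ N = (229/288, 2183/96)
N = T + t·(E−T) with t = -56/3, so TN:NE = t:(1−t) = -56/3:59/3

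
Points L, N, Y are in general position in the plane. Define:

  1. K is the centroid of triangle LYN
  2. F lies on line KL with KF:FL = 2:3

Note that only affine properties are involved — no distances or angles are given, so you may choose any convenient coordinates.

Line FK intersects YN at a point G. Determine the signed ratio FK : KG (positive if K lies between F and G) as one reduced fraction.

Set L = (0, 0), N = (1, 0), Y = (0, 1); any affine frame gives the same invariant.
1. K is the centroid of triangle LYN ⇒ K = (1/3, 1/3)
2. F lies on line KL with KF:FL = 2:3 ⇒ F = (1/5, 1/5)
line FK meets YN at G = (1/2, 1/2)
K = F + t·(G−F) with t = 4/9, so FK:KG = 4/9:5/9

FK:KG = 4/5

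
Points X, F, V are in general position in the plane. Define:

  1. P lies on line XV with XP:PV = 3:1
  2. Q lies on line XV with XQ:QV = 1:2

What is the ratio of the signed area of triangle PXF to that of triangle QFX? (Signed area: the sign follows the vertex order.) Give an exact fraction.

[PXF]:[QFX] = -9/4

Set X = (0, 0), F = (1, 0), V = (0, 1); any affine frame gives the same invariant.
1. P lies on line XV with XP:PV = 3:1 ⇒ P = (0, 3/4)
2. Q lies on line XV with XQ:QV = 1:2 ⇒ Q = (0, 1/3)
2·[PXF] = 3/4, 2·[QFX] = -1/3
[PXF]:[QFX] = 3/4:-1/3 = -9/4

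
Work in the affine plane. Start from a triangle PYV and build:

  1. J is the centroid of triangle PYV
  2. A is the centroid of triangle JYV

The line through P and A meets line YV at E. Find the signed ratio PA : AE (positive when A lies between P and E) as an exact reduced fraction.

PA:AE = 8

Work in coordinates with P = (0, 0), Y = (1, 0), V = (0, 1).
1. J is the centroid of triangle PYV ⇒ J = (1/3, 1/3)
2. A is the centroid of triangle JYV ⇒ A = (4/9, 4/9)
line PA meets YV at E = (1/2, 1/2)
A = P + t·(E−P) with t = 8/9, so PA:AE = 8/9:1/9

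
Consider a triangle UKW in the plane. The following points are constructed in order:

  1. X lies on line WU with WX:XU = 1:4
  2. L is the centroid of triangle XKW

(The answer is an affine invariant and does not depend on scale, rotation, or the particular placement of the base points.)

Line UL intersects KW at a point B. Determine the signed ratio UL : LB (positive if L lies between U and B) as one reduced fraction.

UL:LB = 14

Work in coordinates with U = (0, 0), K = (1, 0), W = (0, 1).
1. X lies on line WU with WX:XU = 1:4 ⇒ X = (0, 4/5)
2. L is the centroid of triangle XKW ⇒ L = (1/3, 3/5)
line UL meets KW at B = (5/14, 9/14)
L = U + t·(B−U) with t = 14/15, so UL:LB = 14/15:1/15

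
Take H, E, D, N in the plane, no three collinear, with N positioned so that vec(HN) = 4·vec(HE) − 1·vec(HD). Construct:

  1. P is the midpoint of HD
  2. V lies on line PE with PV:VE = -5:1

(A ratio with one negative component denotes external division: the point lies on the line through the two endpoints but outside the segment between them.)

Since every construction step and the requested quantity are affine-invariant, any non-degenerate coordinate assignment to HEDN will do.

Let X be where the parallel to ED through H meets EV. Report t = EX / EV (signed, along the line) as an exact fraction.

t = -8

Work in coordinates with H = (0, 0), E = (1, 0), D = (0, 1), N = (4, -1).
1. P is the midpoint of HD ⇒ P = (0, 1/2)
2. V lies on line PE with PV:VE = -5:1 ⇒ V = (5/4, -1/8)
through H parallel to ED: direction (-1, 1); meets EV at X = (-1, 1)
X = E + t·(V−E) with t = -8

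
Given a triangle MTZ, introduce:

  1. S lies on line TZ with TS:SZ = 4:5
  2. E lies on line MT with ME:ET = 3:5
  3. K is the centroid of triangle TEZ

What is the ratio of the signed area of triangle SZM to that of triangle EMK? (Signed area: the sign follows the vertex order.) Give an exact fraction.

Work in coordinates with M = (0, 0), T = (1, 0), Z = (0, 1).
1. S lies on line TZ with TS:SZ = 4:5 ⇒ S = (5/9, 4/9)
2. E lies on line MT with ME:ET = 3:5 ⇒ E = (3/8, 0)
3. K is the centroid of triangle TEZ ⇒ K = (11/24, 1/3)
2·[SZM] = 5/9, 2·[EMK] = -1/8
[SZM]:[EMK] = 5/9:-1/8 = -40/9

[SZM]:[EMK] = -40/9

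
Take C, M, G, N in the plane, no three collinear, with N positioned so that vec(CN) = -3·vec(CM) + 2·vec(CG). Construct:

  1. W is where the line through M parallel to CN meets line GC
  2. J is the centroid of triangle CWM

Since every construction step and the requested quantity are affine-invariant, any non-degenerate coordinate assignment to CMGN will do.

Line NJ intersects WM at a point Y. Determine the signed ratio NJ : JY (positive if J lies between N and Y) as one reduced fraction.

NJ:JY = 2

Assign C = (0, 0), M = (1, 0), G = (0, 1), N = (-3, 2) — the answer is frame-independent, so this choice is without loss of generality.
1. W is where the line through M parallel to CN meets line GC ⇒ W = (0, 2/3)
2. J is the centroid of triangle CWM ⇒ J = (1/3, 2/9)
line NJ meets WM at Y = (2, -2/3)
J = N + t·(Y−N) with t = 2/3, so NJ:JY = 2/3:1/3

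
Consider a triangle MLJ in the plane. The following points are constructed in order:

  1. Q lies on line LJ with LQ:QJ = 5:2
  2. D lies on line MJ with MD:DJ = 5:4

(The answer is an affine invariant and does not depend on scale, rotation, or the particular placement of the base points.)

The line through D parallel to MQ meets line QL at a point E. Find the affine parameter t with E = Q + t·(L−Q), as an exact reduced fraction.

Choose coordinates M = (0, 0), L = (1, 0), J = (0, 1).
1. Q lies on line LJ with LQ:QJ = 5:2 ⇒ Q = (2/7, 5/7)
2. D lies on line MJ with MD:DJ = 5:4 ⇒ D = (0, 5/9)
through D parallel to MQ: direction (2/7, 5/7); meets QL at E = (8/63, 55/63)
E = Q + t·(L−Q) with t = -2/9

t = -2/9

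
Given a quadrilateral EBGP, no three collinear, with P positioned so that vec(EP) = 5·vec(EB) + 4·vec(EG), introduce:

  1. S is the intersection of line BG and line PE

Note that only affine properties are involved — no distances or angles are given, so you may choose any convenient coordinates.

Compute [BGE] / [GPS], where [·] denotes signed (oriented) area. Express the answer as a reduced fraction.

[BGE]:[GPS] = -9/40

Assign E = (0, 0), B = (1, 0), G = (0, 1), P = (5, 4) — the answer is frame-independent, so this choice is without loss of generality.
1. S is the intersection of line BG and line PE ⇒ S = (5/9, 4/9)
2·[BGE] = 1, 2·[GPS] = -40/9
[BGE]:[GPS] = 1:-40/9 = -9/40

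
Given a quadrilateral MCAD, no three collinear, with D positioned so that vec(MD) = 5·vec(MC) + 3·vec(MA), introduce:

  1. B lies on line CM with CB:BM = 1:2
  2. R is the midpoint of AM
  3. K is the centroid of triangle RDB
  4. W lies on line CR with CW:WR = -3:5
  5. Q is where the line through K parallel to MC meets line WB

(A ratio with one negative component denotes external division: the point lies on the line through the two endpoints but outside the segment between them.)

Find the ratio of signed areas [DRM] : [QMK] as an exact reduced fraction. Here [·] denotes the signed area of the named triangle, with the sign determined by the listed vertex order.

Assign M = (0, 0), C = (1, 0), A = (0, 1), D = (5, 3) — the answer is frame-independent, so this choice is without loss of generality.
1. B lies on line CM with CB:BM = 1:2 ⇒ B = (2/3, 0)
2. R is the midpoint of AM ⇒ R = (0, 1/2)
3. K is the centroid of triangle RDB ⇒ K = (17/9, 7/6)
4. W lies on line CR with CW:WR = -3:5 ⇒ W = (5/2, -3/4)
5. Q is where the line through K parallel to MC meets line WB ⇒ Q = (-59/27, 7/6)
2·[DRM] = 5/2, 2·[QMK] = 385/81
[DRM]:[QMK] = 5/2:385/81 = 81/154

[DRM]:[QMK] = 81/154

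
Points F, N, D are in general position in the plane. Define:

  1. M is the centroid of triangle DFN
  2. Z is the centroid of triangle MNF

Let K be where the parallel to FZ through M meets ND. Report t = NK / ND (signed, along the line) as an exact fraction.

Choose coordinates F = (0, 0), N = (1, 0), D = (0, 1).
1. M is the centroid of triangle DFN ⇒ M = (1/3, 1/3)
2. Z is the centroid of triangle MNF ⇒ Z = (4/9, 1/9)
through M parallel to FZ: direction (4/9, 1/9); meets ND at K = (3/5, 2/5)
K = N + t·(D−N) with t = 2/5

t = 2/5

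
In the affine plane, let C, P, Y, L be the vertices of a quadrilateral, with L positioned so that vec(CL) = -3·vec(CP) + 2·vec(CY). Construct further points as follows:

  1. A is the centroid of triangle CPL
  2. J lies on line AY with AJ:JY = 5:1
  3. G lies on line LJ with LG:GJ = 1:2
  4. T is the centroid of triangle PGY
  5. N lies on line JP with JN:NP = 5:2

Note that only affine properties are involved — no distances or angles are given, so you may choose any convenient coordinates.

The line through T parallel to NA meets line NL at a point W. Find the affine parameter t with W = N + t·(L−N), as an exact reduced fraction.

t = 95/198

Set C = (0, 0), P = (1, 0), Y = (0, 1), L = (-3, 2); any affine frame gives the same invariant.
1. A is the centroid of triangle CPL ⇒ A = (-2/3, 2/3)
2. J lies on line AY with AJ:JY = 5:1 ⇒ J = (-1/9, 17/18)
3. G lies on line LJ with LG:GJ = 1:2 ⇒ G = (-55/27, 89/54)
4. T is the centroid of triangle PGY ⇒ T = (-28/81, 143/162)
5. N lies on line JP with JN:NP = 5:2 ⇒ N = (43/63, 17/63)
through T parallel to NA: direction (-85/63, 25/63); meets NL at W = (-6763/6237, 13721/12474)
W = N + t·(L−N) with t = 95/198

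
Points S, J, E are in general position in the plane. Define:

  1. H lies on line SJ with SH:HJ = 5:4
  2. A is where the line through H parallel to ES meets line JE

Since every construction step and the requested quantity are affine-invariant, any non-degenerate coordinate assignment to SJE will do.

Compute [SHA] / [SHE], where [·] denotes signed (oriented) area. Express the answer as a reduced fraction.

[SHA]:[SHE] = 4/9

Set S = (0, 0), J = (1, 0), E = (0, 1); any affine frame gives the same invariant.
1. H lies on line SJ with SH:HJ = 5:4 ⇒ H = (5/9, 0)
2. A is where the line through H parallel to ES meets line JE ⇒ A = (5/9, 4/9)
2·[SHA] = 20/81, 2·[SHE] = 5/9
[SHA]:[SHE] = 20/81:5/9 = 4/9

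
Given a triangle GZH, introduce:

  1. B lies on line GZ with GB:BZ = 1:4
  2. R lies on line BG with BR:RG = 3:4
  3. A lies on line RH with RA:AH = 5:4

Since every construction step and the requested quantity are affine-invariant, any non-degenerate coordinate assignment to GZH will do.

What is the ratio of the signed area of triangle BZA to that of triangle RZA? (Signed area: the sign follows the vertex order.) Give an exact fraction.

[BZA]:[RZA] = 28/31

Work in coordinates with G = (0, 0), Z = (1, 0), H = (0, 1).
1. B lies on line GZ with GB:BZ = 1:4 ⇒ B = (1/5, 0)
2. R lies on line BG with BR:RG = 3:4 ⇒ R = (4/35, 0)
3. A lies on line RH with RA:AH = 5:4 ⇒ A = (16/315, 5/9)
2·[BZA] = 4/9, 2·[RZA] = 31/63
[BZA]:[RZA] = 4/9:31/63 = 28/31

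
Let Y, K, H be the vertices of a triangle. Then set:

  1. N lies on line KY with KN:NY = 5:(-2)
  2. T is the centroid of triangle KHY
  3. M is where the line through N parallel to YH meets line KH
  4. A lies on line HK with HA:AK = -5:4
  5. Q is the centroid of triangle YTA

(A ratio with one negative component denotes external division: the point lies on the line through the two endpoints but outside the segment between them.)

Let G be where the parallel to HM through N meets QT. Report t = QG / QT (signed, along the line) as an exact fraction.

Set Y = (0, 0), K = (1, 0), H = (0, 1); any affine frame gives the same invariant.
1. N lies on line KY with KN:NY = 5:(-2) ⇒ N = (-2/3, 0)
2. T is the centroid of triangle KHY ⇒ T = (1/3, 1/3)
3. M is where the line through N parallel to YH meets line KH ⇒ M = (-2/3, 5/3)
4. A lies on line HK with HA:AK = -5:4 ⇒ A = (5, -4)
5. Q is the centroid of triangle YTA ⇒ Q = (16/9, -11/9)
through N parallel to HM: direction (-2/3, 2/3); meets QT at G = (53/3, -55/3)
G = Q + t·(T−Q) with t = -11

t = -11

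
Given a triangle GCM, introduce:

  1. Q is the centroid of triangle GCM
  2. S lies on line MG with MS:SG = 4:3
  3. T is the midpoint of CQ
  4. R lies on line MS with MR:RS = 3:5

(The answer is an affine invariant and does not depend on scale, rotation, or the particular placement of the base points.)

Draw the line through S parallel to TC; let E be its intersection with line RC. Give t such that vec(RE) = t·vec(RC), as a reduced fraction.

Work in coordinates with G = (0, 0), C = (1, 0), M = (0, 1).
1. Q is the centroid of triangle GCM ⇒ Q = (1/3, 1/3)
2. S lies on line MG with MS:SG = 4:3 ⇒ S = (0, 3/7)
3. T is the midpoint of CQ ⇒ T = (2/3, 1/6)
4. R lies on line MS with MR:RS = 3:5 ⇒ R = (0, 11/14)
through S parallel to TC: direction (1/3, -1/6); meets RC at E = (5/4, -11/56)
E = R + t·(C−R) with t = 5/4

t = 5/4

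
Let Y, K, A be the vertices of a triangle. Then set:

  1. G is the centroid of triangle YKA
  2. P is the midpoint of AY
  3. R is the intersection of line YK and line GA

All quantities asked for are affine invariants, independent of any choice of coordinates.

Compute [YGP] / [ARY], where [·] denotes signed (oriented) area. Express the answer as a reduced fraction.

[YGP]:[ARY] = -1/3

Set Y = (0, 0), K = (1, 0), A = (0, 1); any affine frame gives the same invariant.
1. G is the centroid of triangle YKA ⇒ G = (1/3, 1/3)
2. P is the midpoint of AY ⇒ P = (0, 1/2)
3. R is the intersection of line YK and line GA ⇒ R = (1/2, 0)
2·[YGP] = 1/6, 2·[ARY] = -1/2
[YGP]:[ARY] = 1/6:-1/2 = -1/3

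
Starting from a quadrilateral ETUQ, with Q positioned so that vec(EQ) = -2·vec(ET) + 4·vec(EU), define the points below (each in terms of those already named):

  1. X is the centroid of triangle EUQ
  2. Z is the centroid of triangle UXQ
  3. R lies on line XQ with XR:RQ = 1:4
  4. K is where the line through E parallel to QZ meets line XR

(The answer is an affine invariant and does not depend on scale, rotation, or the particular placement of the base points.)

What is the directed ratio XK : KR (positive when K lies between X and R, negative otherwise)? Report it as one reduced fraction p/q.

Work in coordinates with E = (0, 0), T = (1, 0), U = (0, 1), Q = (-2, 4).
1. X is the centroid of triangle EUQ ⇒ X = (-2/3, 5/3)
2. Z is the centroid of triangle UXQ ⇒ Z = (-8/9, 20/9)
3. R lies on line XQ with XR:RQ = 1:4 ⇒ R = (-14/15, 32/15)
4. K is where the line through E parallel to QZ meets line XR ⇒ K = (10/3, -16/3)
K = X + t·(R−X) with t = -15, so XK:KR = t:(1−t) = -15:16

XK:KR = -15/16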